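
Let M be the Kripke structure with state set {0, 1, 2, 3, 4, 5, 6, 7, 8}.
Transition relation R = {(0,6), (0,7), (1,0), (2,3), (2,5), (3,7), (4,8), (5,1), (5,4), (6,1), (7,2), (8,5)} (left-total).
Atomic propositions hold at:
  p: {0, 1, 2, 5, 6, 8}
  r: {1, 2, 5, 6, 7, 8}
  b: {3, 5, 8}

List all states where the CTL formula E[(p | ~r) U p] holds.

{0, 1, 2, 4, 5, 6, 8}

Sat(~r) = {0, 3, 4}
Sat(p | ~r) = {0, 1, 2, 3, 4, 5, 6, 8}
E[(p | ~r) U p]: least fixpoint, start Z0 = Sat(p) = {0, 1, 2, 5, 6, 8}, add states in Sat(p | ~r) with some successor in Z. Z1 = {0, 1, 2, 4, 5, 6, 8}; fixed.
Sat(E[(p | ~r) U p]) = {0, 1, 2, 4, 5, 6, 8}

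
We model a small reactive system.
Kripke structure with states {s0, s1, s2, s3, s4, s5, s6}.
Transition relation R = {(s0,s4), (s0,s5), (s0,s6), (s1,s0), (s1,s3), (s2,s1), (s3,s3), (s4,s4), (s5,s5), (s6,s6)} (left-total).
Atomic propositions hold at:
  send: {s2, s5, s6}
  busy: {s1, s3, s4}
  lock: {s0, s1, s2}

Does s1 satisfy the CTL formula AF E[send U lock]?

E[send U lock]: least fixpoint, start Z0 = Sat(lock) = {s0, s1, s2}, add states in Sat(send) with some successor in Z. Already a fixed point.
Sat(E[send U lock]) = {s0, s1, s2}
AF E[send U lock]: least fixpoint, start Z0 = {s0, s1, s2}, add states with every successor in Z. Already a fixed point.
Sat(AF E[send U lock]) = {s0, s1, s2}
s1 ∈ Sat(AF E[send U lock]) = {s0, s1, s2}, so the formula holds at s1.

Yes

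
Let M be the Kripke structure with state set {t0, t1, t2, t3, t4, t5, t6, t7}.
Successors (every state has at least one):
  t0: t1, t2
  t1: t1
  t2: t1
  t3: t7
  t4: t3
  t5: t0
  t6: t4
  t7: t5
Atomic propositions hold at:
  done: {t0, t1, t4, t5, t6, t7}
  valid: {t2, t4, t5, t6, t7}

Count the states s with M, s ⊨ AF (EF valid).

EF valid: least fixpoint, start Z0 = {t2, t4, t5, t6, t7}, add states with some successor in Z. Z1 = {t0, t2, t3, t4, t5, t6, t7}; fixed.
Sat(EF valid) = {t0, t2, t3, t4, t5, t6, t7}
AF (EF valid): least fixpoint, start Z0 = {t0, t2, t3, t4, t5, t6, t7}, add states with every successor in Z. Already a fixed point.
Sat(AF (EF valid)) = {t0, t2, t3, t4, t5, t6, t7}
|Sat(AF (EF valid))| = |{t0, t2, t3, t4, t5, t6, t7}| = 7.

7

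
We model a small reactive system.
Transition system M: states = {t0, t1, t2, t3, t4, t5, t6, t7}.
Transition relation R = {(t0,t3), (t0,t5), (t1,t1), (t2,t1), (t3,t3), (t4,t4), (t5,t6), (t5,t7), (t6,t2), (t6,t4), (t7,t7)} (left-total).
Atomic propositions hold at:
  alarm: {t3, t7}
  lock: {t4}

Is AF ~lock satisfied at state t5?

Sat(~lock) = {t0, t1, t2, t3, t5, t6, t7}
AF ~lock: least fixpoint, start Z0 = {t0, t1, t2, t3, t5, t6, t7}, add states with every successor in Z. Already a fixed point.
Sat(AF ~lock) = {t0, t1, t2, t3, t5, t6, t7}
t5 ∈ Sat(AF ~lock) = {t0, t1, t2, t3, t5, t6, t7}, so the formula holds at t5.

Yes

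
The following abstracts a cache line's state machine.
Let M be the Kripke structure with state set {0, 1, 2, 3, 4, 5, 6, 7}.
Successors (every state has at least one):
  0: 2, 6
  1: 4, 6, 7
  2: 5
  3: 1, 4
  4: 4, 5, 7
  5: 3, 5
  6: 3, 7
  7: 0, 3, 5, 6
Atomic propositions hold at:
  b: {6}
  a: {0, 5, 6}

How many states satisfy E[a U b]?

2

E[a U b]: least fixpoint, start Z0 = Sat(b) = {6}, add states in Sat(a) with some successor in Z. Z1 = {0, 6}; fixed.
Sat(E[a U b]) = {0, 6}
|Sat(E[a U b])| = |{0, 6}| = 2.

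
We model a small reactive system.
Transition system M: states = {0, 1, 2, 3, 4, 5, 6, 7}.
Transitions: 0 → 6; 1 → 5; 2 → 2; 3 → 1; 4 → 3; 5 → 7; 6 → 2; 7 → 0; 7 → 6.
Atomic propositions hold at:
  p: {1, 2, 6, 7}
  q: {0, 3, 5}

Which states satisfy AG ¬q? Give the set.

Sat(¬q) = {1, 2, 4, 6, 7}
AG ¬q: greatest fixpoint, start Z0 = {1, 2, 4, 6, 7}, keep only states in Sat with every successor in Z. Z1 = {2, 6}; fixed.
Sat(AG ¬q) = {2, 6}

{2, 6}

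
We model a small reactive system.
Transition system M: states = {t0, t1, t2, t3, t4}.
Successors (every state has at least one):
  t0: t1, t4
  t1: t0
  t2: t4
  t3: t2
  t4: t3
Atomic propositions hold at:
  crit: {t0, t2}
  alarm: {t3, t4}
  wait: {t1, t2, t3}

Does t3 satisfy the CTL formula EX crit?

Sat(EX crit) = {s : some successor in {t0, t2}} = {t1, t3}
t3 ∈ Sat(EX crit) = {t1, t3}, so the formula holds at t3.

Yes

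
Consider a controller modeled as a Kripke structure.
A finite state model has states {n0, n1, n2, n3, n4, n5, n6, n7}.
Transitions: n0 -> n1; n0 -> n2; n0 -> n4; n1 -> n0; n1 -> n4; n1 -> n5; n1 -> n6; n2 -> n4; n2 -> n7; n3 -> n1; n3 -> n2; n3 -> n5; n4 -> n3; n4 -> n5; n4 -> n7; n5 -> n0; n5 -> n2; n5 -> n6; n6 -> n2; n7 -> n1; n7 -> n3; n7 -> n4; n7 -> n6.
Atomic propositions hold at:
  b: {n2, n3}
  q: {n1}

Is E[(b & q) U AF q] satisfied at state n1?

Yes

Sat(b & q) = ∅
AF q: least fixpoint, start Z0 = {n1}, add states with every successor in Z. Already a fixed point.
Sat(AF q) = {n1}
E[(b & q) U AF q]: least fixpoint, start Z0 = Sat(AF q) = {n1}, add states in Sat(b & q) with some successor in Z. Already a fixed point.
Sat(E[(b & q) U AF q]) = {n1}
n1 ∈ Sat(E[(b & q) U AF q]) = {n1}, so the formula holds at n1.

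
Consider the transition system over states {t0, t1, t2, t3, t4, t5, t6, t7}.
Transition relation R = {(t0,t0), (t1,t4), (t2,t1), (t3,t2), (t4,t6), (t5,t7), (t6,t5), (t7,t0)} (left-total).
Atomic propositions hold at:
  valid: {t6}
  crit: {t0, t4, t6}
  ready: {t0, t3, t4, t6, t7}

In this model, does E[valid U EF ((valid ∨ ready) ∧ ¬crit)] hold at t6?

Yes

Sat(valid ∨ ready) = {t0, t3, t4, t6, t7}
Sat(¬crit) = {t1, t2, t3, t5, t7}
Sat((valid ∨ ready) ∧ ¬crit) = {t3, t7}
EF ((valid ∨ ready) ∧ ¬crit): least fixpoint, start Z0 = {t3, t7}, add states with some successor in Z. Z1 = {t3, t5, t7}; Z2 = {t3, t5, t6, t7}; Z3 = {t3, t4, t5, t6, t7}; Z4 = {t1, t3, t4, t5, t6, t7}; Z5 = {t1, t2, t3, t4, t5, t6, t7}; fixed.
Sat(EF ((valid ∨ ready) ∧ ¬crit)) = {t1, t2, t3, t4, t5, t6, t7}
E[valid U EF ((valid ∨ ready) ∧ ¬crit)]: least fixpoint, start Z0 = Sat(EF ((valid ∨ ready) ∧ ¬crit)) = {t1, t2, t3, t4, t5, t6, t7}, add states in Sat(valid) with some successor in Z. Already a fixed point.
Sat(E[valid U EF ((valid ∨ ready) ∧ ¬crit)]) = {t1, t2, t3, t4, t5, t6, t7}
t6 ∈ Sat(E[valid U EF ((valid ∨ ready) ∧ ¬crit)]) = {t1, t2, t3, t4, t5, t6, t7}, so the formula holds at t6.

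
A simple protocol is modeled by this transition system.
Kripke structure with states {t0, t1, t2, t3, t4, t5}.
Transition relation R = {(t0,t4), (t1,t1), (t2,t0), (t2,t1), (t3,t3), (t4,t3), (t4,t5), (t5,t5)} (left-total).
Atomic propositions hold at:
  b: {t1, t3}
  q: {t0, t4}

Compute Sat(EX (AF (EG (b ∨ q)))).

Sat(b ∨ q) = {t0, t1, t3, t4}
EG (b ∨ q): greatest fixpoint, start Z0 = {t0, t1, t3, t4}, keep only states in Sat with some successor in Z. Already a fixed point.
Sat(EG (b ∨ q)) = {t0, t1, t3, t4}
AF (EG (b ∨ q)): least fixpoint, start Z0 = {t0, t1, t3, t4}, add states with every successor in Z. Z1 = {t0, t1, t2, t3, t4}; fixed.
Sat(AF (EG (b ∨ q))) = {t0, t1, t2, t3, t4}
Sat(EX (AF (EG (b ∨ q)))) = {s : some successor in {t0, t1, t2, t3, t4}} = {t0, t1, t2, t3, t4}

{t0, t1, t2, t3, t4}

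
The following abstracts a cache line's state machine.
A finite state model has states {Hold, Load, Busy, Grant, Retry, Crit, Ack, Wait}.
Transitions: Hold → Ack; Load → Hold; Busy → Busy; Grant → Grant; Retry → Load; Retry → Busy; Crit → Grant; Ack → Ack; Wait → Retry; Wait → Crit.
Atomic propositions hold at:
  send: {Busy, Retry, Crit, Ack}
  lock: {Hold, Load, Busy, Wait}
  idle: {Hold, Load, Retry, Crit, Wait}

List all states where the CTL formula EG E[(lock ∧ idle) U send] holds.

Sat(lock ∧ idle) = {Hold, Load, Wait}
E[(lock ∧ idle) U send]: least fixpoint, start Z0 = Sat(send) = {Busy, Retry, Crit, Ack}, add states in Sat(lock ∧ idle) with some successor in Z. Z1 = {Hold, Busy, Retry, Crit, Ack, Wait}; Z2 = {Hold, Load, Busy, Retry, Crit, Ack, Wait}; fixed.
Sat(E[(lock ∧ idle) U send]) = {Hold, Load, Busy, Retry, Crit, Ack, Wait}
EG E[(lock ∧ idle) U send]: greatest fixpoint, start Z0 = {Hold, Load, Busy, Retry, Crit, Ack, Wait}, keep only states in Sat with some successor in Z. Z1 = {Hold, Load, Busy, Retry, Ack, Wait}; fixed.
Sat(EG E[(lock ∧ idle) U send]) = {Hold, Load, Busy, Retry, Ack, Wait}

{Hold, Load, Busy, Retry, Ack, Wait}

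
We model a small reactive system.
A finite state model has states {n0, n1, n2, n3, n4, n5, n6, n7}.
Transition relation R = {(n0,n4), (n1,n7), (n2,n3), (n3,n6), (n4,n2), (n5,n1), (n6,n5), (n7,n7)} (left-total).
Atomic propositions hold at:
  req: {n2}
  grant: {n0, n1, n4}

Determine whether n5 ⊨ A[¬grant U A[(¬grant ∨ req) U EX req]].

Sat(¬grant) = {n2, n3, n5, n6, n7}
Sat(¬grant ∨ req) = {n2, n3, n5, n6, n7}
Sat(EX req) = {s : some successor in {n2}} = {n4}
A[(¬grant ∨ req) U EX req]: least fixpoint, start Z0 = Sat(EX req) = {n4}, add states in Sat(¬grant ∨ req) with every successor in Z. Already a fixed point.
Sat(A[(¬grant ∨ req) U EX req]) = {n4}
A[¬grant U A[(¬grant ∨ req) U EX req]]: least fixpoint, start Z0 = Sat(A[(¬grant ∨ req) U EX req]) = {n4}, add states in Sat(¬grant) with every successor in Z. Already a fixed point.
Sat(A[¬grant U A[(¬grant ∨ req) U EX req]]) = {n4}
n5 ∉ Sat(A[¬grant U A[(¬grant ∨ req) U EX req]]) = {n4}, so the formula does not hold at n5.

No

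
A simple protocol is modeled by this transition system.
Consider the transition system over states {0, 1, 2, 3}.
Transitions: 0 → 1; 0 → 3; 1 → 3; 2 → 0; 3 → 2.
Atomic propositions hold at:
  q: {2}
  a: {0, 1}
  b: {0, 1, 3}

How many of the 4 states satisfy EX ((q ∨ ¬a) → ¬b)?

Sat(¬a) = {2, 3}
Sat(q ∨ ¬a) = {2, 3}
Sat(¬b) = {2}
Sat((q ∨ ¬a) → ¬b) = {0, 1, 2}
Sat(EX ((q ∨ ¬a) → ¬b)) = {s : some successor in {0, 1, 2}} = {0, 2, 3}
|Sat(EX ((q ∨ ¬a) → ¬b))| = |{0, 2, 3}| = 3.

3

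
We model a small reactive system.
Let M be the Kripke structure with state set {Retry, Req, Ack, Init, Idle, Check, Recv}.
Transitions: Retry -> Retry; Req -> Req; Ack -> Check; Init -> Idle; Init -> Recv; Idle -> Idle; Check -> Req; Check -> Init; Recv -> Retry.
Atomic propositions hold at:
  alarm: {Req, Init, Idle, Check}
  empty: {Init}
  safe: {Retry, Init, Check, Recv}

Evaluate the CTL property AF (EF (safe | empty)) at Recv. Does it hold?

Yes

Sat(safe | empty) = {Retry, Init, Check, Recv}
EF (safe | empty): least fixpoint, start Z0 = {Retry, Init, Check, Recv}, add states with some successor in Z. Z1 = {Retry, Ack, Init, Check, Recv}; fixed.
Sat(EF (safe | empty)) = {Retry, Ack, Init, Check, Recv}
AF (EF (safe | empty)): least fixpoint, start Z0 = {Retry, Ack, Init, Check, Recv}, add states with every successor in Z. Already a fixed point.
Sat(AF (EF (safe | empty))) = {Retry, Ack, Init, Check, Recv}
Recv ∈ Sat(AF (EF (safe | empty))) = {Retry, Ack, Init, Check, Recv}, so the formula holds at Recv.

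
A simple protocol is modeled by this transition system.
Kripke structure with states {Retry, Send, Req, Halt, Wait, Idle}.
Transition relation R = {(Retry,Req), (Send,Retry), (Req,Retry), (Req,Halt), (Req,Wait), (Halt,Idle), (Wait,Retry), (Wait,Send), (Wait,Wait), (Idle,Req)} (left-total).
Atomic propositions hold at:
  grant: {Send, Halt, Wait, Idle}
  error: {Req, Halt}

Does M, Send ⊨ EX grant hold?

No

Sat(EX grant) = {s : some successor in {Send, Halt, Wait, Idle}} = {Req, Halt, Wait}
Send ∉ Sat(EX grant) = {Req, Halt, Wait}, so the formula does not hold at Send.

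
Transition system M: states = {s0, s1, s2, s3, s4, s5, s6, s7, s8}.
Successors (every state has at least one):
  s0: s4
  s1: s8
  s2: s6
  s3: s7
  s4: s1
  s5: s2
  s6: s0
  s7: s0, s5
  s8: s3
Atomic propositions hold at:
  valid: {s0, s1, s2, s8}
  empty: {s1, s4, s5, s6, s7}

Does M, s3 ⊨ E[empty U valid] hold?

E[empty U valid]: least fixpoint, start Z0 = Sat(valid) = {s0, s1, s2, s8}, add states in Sat(empty) with some successor in Z. Z1 = {s0, s1, s2, s4, s5, s6, s7, s8}; fixed.
Sat(E[empty U valid]) = {s0, s1, s2, s4, s5, s6, s7, s8}
s3 ∉ Sat(E[empty U valid]) = {s0, s1, s2, s4, s5, s6, s7, s8}, so the formula does not hold at s3.

No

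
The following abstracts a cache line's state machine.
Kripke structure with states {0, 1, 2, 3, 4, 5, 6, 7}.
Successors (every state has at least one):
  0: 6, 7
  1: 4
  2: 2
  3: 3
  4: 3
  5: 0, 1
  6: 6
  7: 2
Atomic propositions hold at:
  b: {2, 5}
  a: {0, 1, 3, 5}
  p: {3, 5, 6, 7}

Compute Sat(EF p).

EF p: least fixpoint, start Z0 = {3, 5, 6, 7}, add states with some successor in Z. Z1 = {0, 3, 4, 5, 6, 7}; Z2 = {0, 1, 3, 4, 5, 6, 7}; fixed.
Sat(EF p) = {0, 1, 3, 4, 5, 6, 7}

{0, 1, 3, 4, 5, 6, 7}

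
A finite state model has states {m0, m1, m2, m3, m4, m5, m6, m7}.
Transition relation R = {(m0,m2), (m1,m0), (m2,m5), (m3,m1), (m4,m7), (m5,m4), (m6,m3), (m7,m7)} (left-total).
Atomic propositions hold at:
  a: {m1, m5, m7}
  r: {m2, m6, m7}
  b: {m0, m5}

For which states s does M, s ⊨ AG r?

{m7}

AG r: greatest fixpoint, start Z0 = {m2, m6, m7}, keep only states in Sat with every successor in Z. Z1 = {m7}; fixed.
Sat(AG r) = {m7}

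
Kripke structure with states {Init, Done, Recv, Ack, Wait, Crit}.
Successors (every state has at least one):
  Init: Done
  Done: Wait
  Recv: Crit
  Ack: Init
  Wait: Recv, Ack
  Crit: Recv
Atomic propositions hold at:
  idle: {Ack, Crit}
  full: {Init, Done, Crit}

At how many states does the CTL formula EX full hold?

Sat(EX full) = {s : some successor in {Init, Done, Crit}} = {Init, Recv, Ack}
|Sat(EX full)| = |{Init, Recv, Ack}| = 3.

3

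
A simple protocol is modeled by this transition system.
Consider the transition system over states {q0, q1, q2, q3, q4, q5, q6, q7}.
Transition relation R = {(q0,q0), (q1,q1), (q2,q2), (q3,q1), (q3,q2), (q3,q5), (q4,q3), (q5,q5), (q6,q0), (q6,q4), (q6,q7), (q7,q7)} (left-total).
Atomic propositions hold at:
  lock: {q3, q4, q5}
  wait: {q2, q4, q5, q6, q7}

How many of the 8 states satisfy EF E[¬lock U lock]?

Sat(¬lock) = {q0, q1, q2, q6, q7}
E[¬lock U lock]: least fixpoint, start Z0 = Sat(lock) = {q3, q4, q5}, add states in Sat(¬lock) with some successor in Z. Z1 = {q3, q4, q5, q6}; fixed.
Sat(E[¬lock U lock]) = {q3, q4, q5, q6}
EF E[¬lock U lock]: least fixpoint, start Z0 = {q3, q4, q5, q6}, add states with some successor in Z. Already a fixed point.
Sat(EF E[¬lock U lock]) = {q3, q4, q5, q6}
|Sat(EF E[¬lock U lock])| = |{q3, q4, q5, q6}| = 4.

4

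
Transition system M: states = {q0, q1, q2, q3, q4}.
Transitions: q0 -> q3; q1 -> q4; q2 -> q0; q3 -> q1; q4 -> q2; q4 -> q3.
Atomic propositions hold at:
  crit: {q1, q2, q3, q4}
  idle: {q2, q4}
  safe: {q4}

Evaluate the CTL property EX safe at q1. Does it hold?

Sat(EX safe) = {s : some successor in {q4}} = {q1}
q1 ∈ Sat(EX safe) = {q1}, so the formula holds at q1.

Yes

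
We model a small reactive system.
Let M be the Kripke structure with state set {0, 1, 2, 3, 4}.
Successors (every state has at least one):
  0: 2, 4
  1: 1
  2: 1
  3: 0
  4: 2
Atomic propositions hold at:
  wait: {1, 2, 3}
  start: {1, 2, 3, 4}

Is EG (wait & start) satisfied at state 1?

Yes

Sat(wait & start) = {1, 2, 3}
EG (wait & start): greatest fixpoint, start Z0 = {1, 2, 3}, keep only states in Sat with some successor in Z. Z1 = {1, 2}; fixed.
Sat(EG (wait & start)) = {1, 2}
1 ∈ Sat(EG (wait & start)) = {1, 2}, so the formula holds at 1.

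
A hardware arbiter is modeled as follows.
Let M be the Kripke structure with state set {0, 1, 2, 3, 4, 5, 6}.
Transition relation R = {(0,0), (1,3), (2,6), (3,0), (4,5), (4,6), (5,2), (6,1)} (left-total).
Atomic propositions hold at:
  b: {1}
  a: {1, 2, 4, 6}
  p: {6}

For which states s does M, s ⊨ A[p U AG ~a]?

{0, 3}

Sat(~a) = {0, 3, 5}
AG ~a: greatest fixpoint, start Z0 = {0, 3, 5}, keep only states in Sat with every successor in Z. Z1 = {0, 3}; fixed.
Sat(AG ~a) = {0, 3}
A[p U AG ~a]: least fixpoint, start Z0 = Sat(AG ~a) = {0, 3}, add states in Sat(p) with every successor in Z. Already a fixed point.
Sat(A[p U AG ~a]) = {0, 3}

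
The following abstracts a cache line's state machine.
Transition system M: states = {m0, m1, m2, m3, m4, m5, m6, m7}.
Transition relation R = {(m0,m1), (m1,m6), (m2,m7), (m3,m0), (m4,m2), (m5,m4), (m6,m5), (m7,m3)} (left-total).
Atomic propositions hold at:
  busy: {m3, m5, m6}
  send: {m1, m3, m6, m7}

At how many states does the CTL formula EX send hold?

4

Sat(EX send) = {s : some successor in {m1, m3, m6, m7}} = {m0, m1, m2, m7}
|Sat(EX send)| = |{m0, m1, m2, m7}| = 4.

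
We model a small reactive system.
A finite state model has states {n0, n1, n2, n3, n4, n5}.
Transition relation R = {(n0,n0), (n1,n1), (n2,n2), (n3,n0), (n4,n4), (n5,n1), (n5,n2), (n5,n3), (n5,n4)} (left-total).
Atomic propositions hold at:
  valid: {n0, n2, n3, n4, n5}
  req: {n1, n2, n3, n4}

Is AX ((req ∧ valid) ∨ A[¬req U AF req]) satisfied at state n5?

Sat(req ∧ valid) = {n2, n3, n4}
Sat(¬req) = {n0, n5}
AF req: least fixpoint, start Z0 = {n1, n2, n3, n4}, add states with every successor in Z. Z1 = {n1, n2, n3, n4, n5}; fixed.
Sat(AF req) = {n1, n2, n3, n4, n5}
A[¬req U AF req]: least fixpoint, start Z0 = Sat(AF req) = {n1, n2, n3, n4, n5}, add states in Sat(¬req) with every successor in Z. Already a fixed point.
Sat(A[¬req U AF req]) = {n1, n2, n3, n4, n5}
Sat((req ∧ valid) ∨ A[¬req U AF req]) = {n1, n2, n3, n4, n5}
Sat(AX ((req ∧ valid) ∨ A[¬req U AF req])) = {s : every successor in {n1, n2, n3, n4, n5}} = {n1, n2, n4, n5}
n5 ∈ Sat(AX ((req ∧ valid) ∨ A[¬req U AF req])) = {n1, n2, n4, n5}, so the formula holds at n5.

Yes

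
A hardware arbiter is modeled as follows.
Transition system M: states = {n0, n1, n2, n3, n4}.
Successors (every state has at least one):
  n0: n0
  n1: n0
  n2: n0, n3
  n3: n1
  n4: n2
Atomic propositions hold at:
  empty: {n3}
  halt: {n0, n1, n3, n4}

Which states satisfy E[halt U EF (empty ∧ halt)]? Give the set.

{n2, n3, n4}

Sat(empty ∧ halt) = {n3}
EF (empty ∧ halt): least fixpoint, start Z0 = {n3}, add states with some successor in Z. Z1 = {n2, n3}; Z2 = {n2, n3, n4}; fixed.
Sat(EF (empty ∧ halt)) = {n2, n3, n4}
E[halt U EF (empty ∧ halt)]: least fixpoint, start Z0 = Sat(EF (empty ∧ halt)) = {n2, n3, n4}, add states in Sat(halt) with some successor in Z. Already a fixed point.
Sat(E[halt U EF (empty ∧ halt)]) = {n2, n3, n4}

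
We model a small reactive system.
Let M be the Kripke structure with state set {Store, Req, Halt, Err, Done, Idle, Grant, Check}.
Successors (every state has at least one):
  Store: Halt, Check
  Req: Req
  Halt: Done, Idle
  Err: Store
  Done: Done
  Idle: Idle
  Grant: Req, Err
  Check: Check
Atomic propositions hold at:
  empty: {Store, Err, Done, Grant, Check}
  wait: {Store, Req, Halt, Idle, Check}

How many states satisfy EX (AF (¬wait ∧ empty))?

Sat(¬wait) = {Err, Done, Grant}
Sat(¬wait ∧ empty) = {Err, Done, Grant}
AF (¬wait ∧ empty): least fixpoint, start Z0 = {Err, Done, Grant}, add states with every successor in Z. Already a fixed point.
Sat(AF (¬wait ∧ empty)) = {Err, Done, Grant}
Sat(EX (AF (¬wait ∧ empty))) = {s : some successor in {Err, Done, Grant}} = {Halt, Done, Grant}
|Sat(EX (AF (¬wait ∧ empty)))| = |{Halt, Done, Grant}| = 3.

3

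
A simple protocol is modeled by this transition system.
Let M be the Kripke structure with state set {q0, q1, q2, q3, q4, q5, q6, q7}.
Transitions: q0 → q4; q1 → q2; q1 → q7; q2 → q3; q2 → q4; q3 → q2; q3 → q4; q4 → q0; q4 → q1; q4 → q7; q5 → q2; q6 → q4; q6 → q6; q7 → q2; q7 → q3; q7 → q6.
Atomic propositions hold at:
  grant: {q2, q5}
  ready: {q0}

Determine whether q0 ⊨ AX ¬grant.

Yes

Sat(¬grant) = {q0, q1, q3, q4, q6, q7}
Sat(AX ¬grant) = {s : every successor in {q0, q1, q3, q4, q6, q7}} = {q0, q2, q4, q6}
q0 ∈ Sat(AX ¬grant) = {q0, q2, q4, q6}, so the formula holds at q0.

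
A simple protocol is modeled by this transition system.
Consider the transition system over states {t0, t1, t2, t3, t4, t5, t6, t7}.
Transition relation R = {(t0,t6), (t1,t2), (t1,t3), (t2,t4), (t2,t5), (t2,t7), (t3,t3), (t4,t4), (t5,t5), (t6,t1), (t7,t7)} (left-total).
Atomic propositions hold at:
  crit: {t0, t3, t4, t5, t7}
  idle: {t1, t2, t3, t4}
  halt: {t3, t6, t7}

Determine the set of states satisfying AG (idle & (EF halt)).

{t3}

EF halt: least fixpoint, start Z0 = {t3, t6, t7}, add states with some successor in Z. Z1 = {t0, t1, t2, t3, t6, t7}; fixed.
Sat(EF halt) = {t0, t1, t2, t3, t6, t7}
Sat(idle & (EF halt)) = {t1, t2, t3}
AG (idle & (EF halt)): greatest fixpoint, start Z0 = {t1, t2, t3}, keep only states in Sat with every successor in Z. Z1 = {t1, t3}; Z2 = {t3}; fixed.
Sat(AG (idle & (EF halt))) = {t3}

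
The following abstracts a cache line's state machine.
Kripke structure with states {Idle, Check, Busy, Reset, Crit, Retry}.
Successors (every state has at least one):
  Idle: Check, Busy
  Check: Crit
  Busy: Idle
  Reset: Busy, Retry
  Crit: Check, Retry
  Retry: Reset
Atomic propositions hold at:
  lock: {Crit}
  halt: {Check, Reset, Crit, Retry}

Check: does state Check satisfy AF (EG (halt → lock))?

No

Sat(halt → lock) = {Idle, Busy, Crit}
EG (halt → lock): greatest fixpoint, start Z0 = {Idle, Busy, Crit}, keep only states in Sat with some successor in Z. Z1 = {Idle, Busy}; fixed.
Sat(EG (halt → lock)) = {Idle, Busy}
AF (EG (halt → lock)): least fixpoint, start Z0 = {Idle, Busy}, add states with every successor in Z. Already a fixed point.
Sat(AF (EG (halt → lock))) = {Idle, Busy}
Check ∉ Sat(AF (EG (halt → lock))) = {Idle, Busy}, so the formula does not hold at Check.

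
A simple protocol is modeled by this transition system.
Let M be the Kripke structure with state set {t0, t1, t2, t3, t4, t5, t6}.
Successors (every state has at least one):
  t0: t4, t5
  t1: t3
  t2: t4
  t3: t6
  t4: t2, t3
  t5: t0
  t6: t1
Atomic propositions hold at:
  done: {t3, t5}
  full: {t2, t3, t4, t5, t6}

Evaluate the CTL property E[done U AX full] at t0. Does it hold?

Sat(AX full) = {s : every successor in {t2, t3, t4, t5, t6}} = {t0, t1, t2, t3, t4}
E[done U AX full]: least fixpoint, start Z0 = Sat(AX full) = {t0, t1, t2, t3, t4}, add states in Sat(done) with some successor in Z. Z1 = {t0, t1, t2, t3, t4, t5}; fixed.
Sat(E[done U AX full]) = {t0, t1, t2, t3, t4, t5}
t0 ∈ Sat(E[done U AX full]) = {t0, t1, t2, t3, t4, t5}, so the formula holds at t0.

Yes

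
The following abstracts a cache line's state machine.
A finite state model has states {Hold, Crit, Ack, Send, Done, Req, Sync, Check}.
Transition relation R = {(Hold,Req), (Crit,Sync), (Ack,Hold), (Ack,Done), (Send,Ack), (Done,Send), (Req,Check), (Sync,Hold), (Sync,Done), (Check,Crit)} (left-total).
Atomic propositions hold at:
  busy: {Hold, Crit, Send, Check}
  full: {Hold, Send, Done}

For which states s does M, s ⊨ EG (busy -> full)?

Sat(busy -> full) = {Hold, Ack, Send, Done, Req, Sync}
EG (busy -> full): greatest fixpoint, start Z0 = {Hold, Ack, Send, Done, Req, Sync}, keep only states in Sat with some successor in Z. Z1 = {Hold, Ack, Send, Done, Sync}; Z2 = {Ack, Send, Done, Sync}; fixed.
Sat(EG (busy -> full)) = {Ack, Send, Done, Sync}

{Ack, Send, Done, Sync}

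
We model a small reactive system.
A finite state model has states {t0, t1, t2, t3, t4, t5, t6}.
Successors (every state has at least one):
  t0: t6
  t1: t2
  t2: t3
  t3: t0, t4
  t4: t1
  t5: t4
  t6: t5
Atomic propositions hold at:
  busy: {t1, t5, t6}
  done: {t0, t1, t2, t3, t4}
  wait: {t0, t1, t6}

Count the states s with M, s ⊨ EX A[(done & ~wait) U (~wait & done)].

4

Sat(~wait) = {t2, t3, t4, t5}
Sat(done & ~wait) = {t2, t3, t4}
Sat(~wait & done) = {t2, t3, t4}
A[(done & ~wait) U (~wait & done)]: least fixpoint, start Z0 = Sat((~wait & done)) = {t2, t3, t4}, add states in Sat(done & ~wait) with every successor in Z. Already a fixed point.
Sat(A[(done & ~wait) U (~wait & done)]) = {t2, t3, t4}
Sat(EX A[(done & ~wait) U (~wait & done)]) = {s : some successor in {t2, t3, t4}} = {t1, t2, t3, t5}
|Sat(EX A[(done & ~wait) U (~wait & done)])| = |{t1, t2, t3, t5}| = 4.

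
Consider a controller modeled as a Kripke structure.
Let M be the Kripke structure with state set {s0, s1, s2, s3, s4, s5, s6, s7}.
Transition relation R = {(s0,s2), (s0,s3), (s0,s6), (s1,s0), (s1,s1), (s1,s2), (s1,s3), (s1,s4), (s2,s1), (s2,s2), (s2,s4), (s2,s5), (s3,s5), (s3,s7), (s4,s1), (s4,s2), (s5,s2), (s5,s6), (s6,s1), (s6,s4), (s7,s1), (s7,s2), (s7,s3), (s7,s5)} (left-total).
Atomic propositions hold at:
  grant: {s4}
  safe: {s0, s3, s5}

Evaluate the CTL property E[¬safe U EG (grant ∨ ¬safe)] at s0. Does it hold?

No

Sat(¬safe) = {s1, s2, s4, s6, s7}
Sat(grant ∨ ¬safe) = {s1, s2, s4, s6, s7}
EG (grant ∨ ¬safe): greatest fixpoint, start Z0 = {s1, s2, s4, s6, s7}, keep only states in Sat with some successor in Z. Already a fixed point.
Sat(EG (grant ∨ ¬safe)) = {s1, s2, s4, s6, s7}
E[¬safe U EG (grant ∨ ¬safe)]: least fixpoint, start Z0 = Sat(EG (grant ∨ ¬safe)) = {s1, s2, s4, s6, s7}, add states in Sat(¬safe) with some successor in Z. Already a fixed point.
Sat(E[¬safe U EG (grant ∨ ¬safe)]) = {s1, s2, s4, s6, s7}
s0 ∉ Sat(E[¬safe U EG (grant ∨ ¬safe)]) = {s1, s2, s4, s6, s7}, so the formula does not hold at s0.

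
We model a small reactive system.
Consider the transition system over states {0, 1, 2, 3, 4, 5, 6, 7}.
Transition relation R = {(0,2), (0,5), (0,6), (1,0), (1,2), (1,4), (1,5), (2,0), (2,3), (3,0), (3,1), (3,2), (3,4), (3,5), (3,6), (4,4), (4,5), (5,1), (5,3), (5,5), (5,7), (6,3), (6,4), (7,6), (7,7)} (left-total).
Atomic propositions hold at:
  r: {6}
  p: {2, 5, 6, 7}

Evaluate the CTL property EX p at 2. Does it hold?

No

Sat(EX p) = {s : some successor in {2, 5, 6, 7}} = {0, 1, 3, 4, 5, 7}
2 ∉ Sat(EX p) = {0, 1, 3, 4, 5, 7}, so the formula does not hold at 2.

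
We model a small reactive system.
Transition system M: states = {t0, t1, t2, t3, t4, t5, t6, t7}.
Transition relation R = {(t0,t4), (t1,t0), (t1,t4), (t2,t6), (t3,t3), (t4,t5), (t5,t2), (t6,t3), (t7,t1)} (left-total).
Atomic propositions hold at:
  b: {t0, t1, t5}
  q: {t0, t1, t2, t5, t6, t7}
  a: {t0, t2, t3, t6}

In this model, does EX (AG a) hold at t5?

AG a: greatest fixpoint, start Z0 = {t0, t2, t3, t6}, keep only states in Sat with every successor in Z. Z1 = {t2, t3, t6}; fixed.
Sat(AG a) = {t2, t3, t6}
Sat(EX (AG a)) = {s : some successor in {t2, t3, t6}} = {t2, t3, t5, t6}
t5 ∈ Sat(EX (AG a)) = {t2, t3, t5, t6}, so the formula holds at t5.

Yes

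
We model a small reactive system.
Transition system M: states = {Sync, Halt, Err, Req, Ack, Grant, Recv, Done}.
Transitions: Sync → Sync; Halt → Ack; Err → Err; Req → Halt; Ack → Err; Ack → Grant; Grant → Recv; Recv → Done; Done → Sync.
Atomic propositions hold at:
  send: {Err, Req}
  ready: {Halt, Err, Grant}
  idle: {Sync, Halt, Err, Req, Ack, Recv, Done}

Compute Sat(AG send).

{Err}

AG send: greatest fixpoint, start Z0 = {Err, Req}, keep only states in Sat with every successor in Z. Z1 = {Err}; fixed.
Sat(AG send) = {Err}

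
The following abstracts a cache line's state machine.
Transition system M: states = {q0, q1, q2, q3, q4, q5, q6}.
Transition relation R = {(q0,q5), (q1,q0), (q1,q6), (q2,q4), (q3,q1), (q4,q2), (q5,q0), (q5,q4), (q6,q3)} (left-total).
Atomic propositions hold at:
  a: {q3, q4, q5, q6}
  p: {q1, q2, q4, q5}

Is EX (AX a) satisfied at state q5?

Sat(AX a) = {s : every successor in {q3, q4, q5, q6}} = {q0, q2, q6}
Sat(EX (AX a)) = {s : some successor in {q0, q2, q6}} = {q1, q4, q5}
q5 ∈ Sat(EX (AX a)) = {q1, q4, q5}, so the formula holds at q5.

Yes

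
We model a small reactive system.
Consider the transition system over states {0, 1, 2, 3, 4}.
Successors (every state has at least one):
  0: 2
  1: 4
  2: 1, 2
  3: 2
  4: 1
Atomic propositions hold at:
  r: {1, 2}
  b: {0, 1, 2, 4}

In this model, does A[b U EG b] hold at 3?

No

EG b: greatest fixpoint, start Z0 = {0, 1, 2, 4}, keep only states in Sat with some successor in Z. Already a fixed point.
Sat(EG b) = {0, 1, 2, 4}
A[b U EG b]: least fixpoint, start Z0 = Sat(EG b) = {0, 1, 2, 4}, add states in Sat(b) with every successor in Z. Already a fixed point.
Sat(A[b U EG b]) = {0, 1, 2, 4}
3 ∉ Sat(A[b U EG b]) = {0, 1, 2, 4}, so the formula does not hold at 3.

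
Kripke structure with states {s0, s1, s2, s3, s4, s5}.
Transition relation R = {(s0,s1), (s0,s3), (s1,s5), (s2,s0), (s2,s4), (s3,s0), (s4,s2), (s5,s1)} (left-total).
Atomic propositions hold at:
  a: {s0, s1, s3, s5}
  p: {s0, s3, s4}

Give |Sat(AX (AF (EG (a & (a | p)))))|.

4

Sat(a | p) = {s0, s1, s3, s4, s5}
Sat(a & (a | p)) = {s0, s1, s3, s5}
EG (a & (a | p)): greatest fixpoint, start Z0 = {s0, s1, s3, s5}, keep only states in Sat with some successor in Z. Already a fixed point.
Sat(EG (a & (a | p))) = {s0, s1, s3, s5}
AF (EG (a & (a | p))): least fixpoint, start Z0 = {s0, s1, s3, s5}, add states with every successor in Z. Already a fixed point.
Sat(AF (EG (a & (a | p)))) = {s0, s1, s3, s5}
Sat(AX (AF (EG (a & (a | p))))) = {s : every successor in {s0, s1, s3, s5}} = {s0, s1, s3, s5}
|Sat(AX (AF (EG (a & (a | p)))))| = |{s0, s1, s3, s5}| = 4.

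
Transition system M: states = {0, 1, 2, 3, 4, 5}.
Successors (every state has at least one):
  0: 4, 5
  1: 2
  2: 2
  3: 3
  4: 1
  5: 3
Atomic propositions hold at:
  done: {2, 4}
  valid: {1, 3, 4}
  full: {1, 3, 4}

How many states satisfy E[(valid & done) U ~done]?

5

Sat(valid & done) = {4}
Sat(~done) = {0, 1, 3, 5}
E[(valid & done) U ~done]: least fixpoint, start Z0 = Sat(~done) = {0, 1, 3, 5}, add states in Sat(valid & done) with some successor in Z. Z1 = {0, 1, 3, 4, 5}; fixed.
Sat(E[(valid & done) U ~done]) = {0, 1, 3, 4, 5}
|Sat(E[(valid & done) U ~done])| = |{0, 1, 3, 4, 5}| = 5.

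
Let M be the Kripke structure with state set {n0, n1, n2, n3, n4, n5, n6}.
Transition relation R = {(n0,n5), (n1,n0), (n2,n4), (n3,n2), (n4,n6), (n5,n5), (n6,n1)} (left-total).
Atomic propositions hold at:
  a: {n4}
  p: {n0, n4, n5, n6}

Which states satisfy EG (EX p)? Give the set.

Sat(EX p) = {s : some successor in {n0, n4, n5, n6}} = {n0, n1, n2, n4, n5}
EG (EX p): greatest fixpoint, start Z0 = {n0, n1, n2, n4, n5}, keep only states in Sat with some successor in Z. Z1 = {n0, n1, n2, n5}; Z2 = {n0, n1, n5}; fixed.
Sat(EG (EX p)) = {n0, n1, n5}

{n0, n1, n5}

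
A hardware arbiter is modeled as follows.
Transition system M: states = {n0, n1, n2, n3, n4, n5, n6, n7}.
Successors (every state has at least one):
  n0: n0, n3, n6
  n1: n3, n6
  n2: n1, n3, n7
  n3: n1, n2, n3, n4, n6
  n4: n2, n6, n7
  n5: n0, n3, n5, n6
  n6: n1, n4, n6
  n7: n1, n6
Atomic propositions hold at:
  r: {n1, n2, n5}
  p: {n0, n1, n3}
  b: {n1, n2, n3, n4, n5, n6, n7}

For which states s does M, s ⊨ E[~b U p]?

{n0, n1, n3}

Sat(~b) = {n0}
E[~b U p]: least fixpoint, start Z0 = Sat(p) = {n0, n1, n3}, add states in Sat(~b) with some successor in Z. Already a fixed point.
Sat(E[~b U p]) = {n0, n1, n3}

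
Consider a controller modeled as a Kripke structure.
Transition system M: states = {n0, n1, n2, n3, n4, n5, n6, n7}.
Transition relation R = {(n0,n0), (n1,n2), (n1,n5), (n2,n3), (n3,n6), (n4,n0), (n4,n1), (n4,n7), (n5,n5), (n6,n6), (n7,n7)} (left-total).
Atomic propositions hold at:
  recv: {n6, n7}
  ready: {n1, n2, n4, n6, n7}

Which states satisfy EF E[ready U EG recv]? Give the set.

EG recv: greatest fixpoint, start Z0 = {n6, n7}, keep only states in Sat with some successor in Z. Already a fixed point.
Sat(EG recv) = {n6, n7}
E[ready U EG recv]: least fixpoint, start Z0 = Sat(EG recv) = {n6, n7}, add states in Sat(ready) with some successor in Z. Z1 = {n4, n6, n7}; fixed.
Sat(E[ready U EG recv]) = {n4, n6, n7}
EF E[ready U EG recv]: least fixpoint, start Z0 = {n4, n6, n7}, add states with some successor in Z. Z1 = {n3, n4, n6, n7}; Z2 = {n2, n3, n4, n6, n7}; Z3 = {n1, n2, n3, n4, n6, n7}; fixed.
Sat(EF E[ready U EG recv]) = {n1, n2, n3, n4, n6, n7}

{n1, n2, n3, n4, n6, n7}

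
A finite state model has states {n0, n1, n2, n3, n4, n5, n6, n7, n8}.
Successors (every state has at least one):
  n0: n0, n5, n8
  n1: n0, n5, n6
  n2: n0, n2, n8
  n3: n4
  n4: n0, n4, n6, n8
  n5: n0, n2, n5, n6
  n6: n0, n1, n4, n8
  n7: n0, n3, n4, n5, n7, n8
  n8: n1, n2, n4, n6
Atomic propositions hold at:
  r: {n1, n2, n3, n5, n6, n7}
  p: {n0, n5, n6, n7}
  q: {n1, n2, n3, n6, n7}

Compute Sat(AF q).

AF q: least fixpoint, start Z0 = {n1, n2, n3, n6, n7}, add states with every successor in Z. Already a fixed point.
Sat(AF q) = {n1, n2, n3, n6, n7}

{n1, n2, n3, n6, n7}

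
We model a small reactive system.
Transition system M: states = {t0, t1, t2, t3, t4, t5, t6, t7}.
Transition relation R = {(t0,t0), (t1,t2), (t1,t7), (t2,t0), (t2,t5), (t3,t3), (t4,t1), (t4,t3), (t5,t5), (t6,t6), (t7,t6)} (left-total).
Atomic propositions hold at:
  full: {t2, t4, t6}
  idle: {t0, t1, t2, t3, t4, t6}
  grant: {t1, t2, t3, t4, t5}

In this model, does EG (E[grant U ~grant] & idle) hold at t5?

No

Sat(~grant) = {t0, t6, t7}
E[grant U ~grant]: least fixpoint, start Z0 = Sat(~grant) = {t0, t6, t7}, add states in Sat(grant) with some successor in Z. Z1 = {t0, t1, t2, t6, t7}; Z2 = {t0, t1, t2, t4, t6, t7}; fixed.
Sat(E[grant U ~grant]) = {t0, t1, t2, t4, t6, t7}
Sat(E[grant U ~grant] & idle) = {t0, t1, t2, t4, t6}
EG (E[grant U ~grant] & idle): greatest fixpoint, start Z0 = {t0, t1, t2, t4, t6}, keep only states in Sat with some successor in Z. Already a fixed point.
Sat(EG (E[grant U ~grant] & idle)) = {t0, t1, t2, t4, t6}
t5 ∉ Sat(EG (E[grant U ~grant] & idle)) = {t0, t1, t2, t4, t6}, so the formula does not hold at t5.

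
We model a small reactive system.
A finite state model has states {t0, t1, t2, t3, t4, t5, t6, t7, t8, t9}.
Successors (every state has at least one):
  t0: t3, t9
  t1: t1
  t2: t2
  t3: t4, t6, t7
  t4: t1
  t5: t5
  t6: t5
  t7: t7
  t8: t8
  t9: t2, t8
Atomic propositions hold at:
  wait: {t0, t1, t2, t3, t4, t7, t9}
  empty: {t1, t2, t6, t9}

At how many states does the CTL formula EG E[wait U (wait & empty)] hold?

Sat(wait & empty) = {t1, t2, t9}
E[wait U (wait & empty)]: least fixpoint, start Z0 = Sat((wait & empty)) = {t1, t2, t9}, add states in Sat(wait) with some successor in Z. Z1 = {t0, t1, t2, t4, t9}; Z2 = {t0, t1, t2, t3, t4, t9}; fixed.
Sat(E[wait U (wait & empty)]) = {t0, t1, t2, t3, t4, t9}
EG E[wait U (wait & empty)]: greatest fixpoint, start Z0 = {t0, t1, t2, t3, t4, t9}, keep only states in Sat with some successor in Z. Already a fixed point.
Sat(EG E[wait U (wait & empty)]) = {t0, t1, t2, t3, t4, t9}
|Sat(EG E[wait U (wait & empty)])| = |{t0, t1, t2, t3, t4, t9}| = 6.

6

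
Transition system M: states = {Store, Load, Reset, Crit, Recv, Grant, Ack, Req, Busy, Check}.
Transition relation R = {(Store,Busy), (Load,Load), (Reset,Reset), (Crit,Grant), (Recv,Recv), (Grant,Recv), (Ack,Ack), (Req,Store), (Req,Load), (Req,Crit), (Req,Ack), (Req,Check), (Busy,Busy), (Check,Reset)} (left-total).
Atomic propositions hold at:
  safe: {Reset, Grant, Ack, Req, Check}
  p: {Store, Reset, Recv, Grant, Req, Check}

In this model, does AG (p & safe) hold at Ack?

No

Sat(p & safe) = {Reset, Grant, Req, Check}
AG (p & safe): greatest fixpoint, start Z0 = {Reset, Grant, Req, Check}, keep only states in Sat with every successor in Z. Z1 = {Reset, Check}; fixed.
Sat(AG (p & safe)) = {Reset, Check}
Ack ∉ Sat(AG (p & safe)) = {Reset, Check}, so the formula does not hold at Ack.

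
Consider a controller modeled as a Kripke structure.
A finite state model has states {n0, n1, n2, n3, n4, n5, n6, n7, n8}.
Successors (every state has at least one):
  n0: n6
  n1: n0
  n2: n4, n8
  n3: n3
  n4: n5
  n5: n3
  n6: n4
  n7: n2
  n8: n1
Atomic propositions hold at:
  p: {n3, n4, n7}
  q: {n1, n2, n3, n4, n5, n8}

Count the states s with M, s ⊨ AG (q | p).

3

Sat(q | p) = {n1, n2, n3, n4, n5, n7, n8}
AG (q | p): greatest fixpoint, start Z0 = {n1, n2, n3, n4, n5, n7, n8}, keep only states in Sat with every successor in Z. Z1 = {n2, n3, n4, n5, n7, n8}; Z2 = {n2, n3, n4, n5, n7}; Z3 = {n3, n4, n5, n7}; Z4 = {n3, n4, n5}; fixed.
Sat(AG (q | p)) = {n3, n4, n5}
|Sat(AG (q | p))| = |{n3, n4, n5}| = 3.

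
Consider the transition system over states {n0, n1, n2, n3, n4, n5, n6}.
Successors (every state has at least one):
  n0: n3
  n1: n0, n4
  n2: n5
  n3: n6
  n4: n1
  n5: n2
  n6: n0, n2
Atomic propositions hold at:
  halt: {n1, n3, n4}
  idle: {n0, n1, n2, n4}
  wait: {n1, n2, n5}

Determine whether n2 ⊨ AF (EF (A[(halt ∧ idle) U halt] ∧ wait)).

No

Sat(halt ∧ idle) = {n1, n4}
A[(halt ∧ idle) U halt]: least fixpoint, start Z0 = Sat(halt) = {n1, n3, n4}, add states in Sat(halt ∧ idle) with every successor in Z. Already a fixed point.
Sat(A[(halt ∧ idle) U halt]) = {n1, n3, n4}
Sat(A[(halt ∧ idle) U halt] ∧ wait) = {n1}
EF (A[(halt ∧ idle) U halt] ∧ wait): least fixpoint, start Z0 = {n1}, add states with some successor in Z. Z1 = {n1, n4}; fixed.
Sat(EF (A[(halt ∧ idle) U halt] ∧ wait)) = {n1, n4}
AF (EF (A[(halt ∧ idle) U halt] ∧ wait)): least fixpoint, start Z0 = {n1, n4}, add states with every successor in Z. Already a fixed point.
Sat(AF (EF (A[(halt ∧ idle) U halt] ∧ wait))) = {n1, n4}
n2 ∉ Sat(AF (EF (A[(halt ∧ idle) U halt] ∧ wait))) = {n1, n4}, so the formula does not hold at n2.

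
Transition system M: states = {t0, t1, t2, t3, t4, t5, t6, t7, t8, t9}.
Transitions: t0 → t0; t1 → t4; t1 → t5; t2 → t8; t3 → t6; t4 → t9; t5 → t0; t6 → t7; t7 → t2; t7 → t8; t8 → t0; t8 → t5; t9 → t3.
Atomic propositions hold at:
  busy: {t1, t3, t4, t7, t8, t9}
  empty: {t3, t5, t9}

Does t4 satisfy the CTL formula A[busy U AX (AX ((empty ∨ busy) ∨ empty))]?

Sat(empty ∨ busy) = {t1, t3, t4, t5, t7, t8, t9}
Sat((empty ∨ busy) ∨ empty) = {t1, t3, t4, t5, t7, t8, t9}
Sat(AX ((empty ∨ busy) ∨ empty)) = {s : every successor in {t1, t3, t4, t5, t7, t8, t9}} = {t1, t2, t4, t6, t9}
Sat(AX (AX ((empty ∨ busy) ∨ empty))) = {s : every successor in {t1, t2, t4, t6, t9}} = {t3, t4}
A[busy U AX (AX ((empty ∨ busy) ∨ empty))]: least fixpoint, start Z0 = Sat(AX (AX ((empty ∨ busy) ∨ empty))) = {t3, t4}, add states in Sat(busy) with every successor in Z. Z1 = {t3, t4, t9}; fixed.
Sat(A[busy U AX (AX ((empty ∨ busy) ∨ empty))]) = {t3, t4, t9}
t4 ∈ Sat(A[busy U AX (AX ((empty ∨ busy) ∨ empty))]) = {t3, t4, t9}, so the formula holds at t4.

Yes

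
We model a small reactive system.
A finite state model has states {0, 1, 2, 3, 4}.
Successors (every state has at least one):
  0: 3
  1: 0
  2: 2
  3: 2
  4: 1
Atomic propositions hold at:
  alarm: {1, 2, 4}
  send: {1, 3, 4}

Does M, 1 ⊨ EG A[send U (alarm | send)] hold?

No

Sat(alarm | send) = {1, 2, 3, 4}
A[send U (alarm | send)]: least fixpoint, start Z0 = Sat((alarm | send)) = {1, 2, 3, 4}, add states in Sat(send) with every successor in Z. Already a fixed point.
Sat(A[send U (alarm | send)]) = {1, 2, 3, 4}
EG A[send U (alarm | send)]: greatest fixpoint, start Z0 = {1, 2, 3, 4}, keep only states in Sat with some successor in Z. Z1 = {2, 3, 4}; Z2 = {2, 3}; fixed.
Sat(EG A[send U (alarm | send)]) = {2, 3}
1 ∉ Sat(EG A[send U (alarm | send)]) = {2, 3}, so the formula does not hold at 1.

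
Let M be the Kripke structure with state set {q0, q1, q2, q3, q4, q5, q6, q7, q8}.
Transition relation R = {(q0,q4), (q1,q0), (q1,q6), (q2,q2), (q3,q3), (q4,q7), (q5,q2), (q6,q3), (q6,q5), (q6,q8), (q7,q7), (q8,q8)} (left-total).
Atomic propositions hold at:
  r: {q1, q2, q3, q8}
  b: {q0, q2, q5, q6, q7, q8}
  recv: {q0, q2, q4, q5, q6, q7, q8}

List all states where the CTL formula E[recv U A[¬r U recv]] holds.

Sat(¬r) = {q0, q4, q5, q6, q7}
A[¬r U recv]: least fixpoint, start Z0 = Sat(recv) = {q0, q2, q4, q5, q6, q7, q8}, add states in Sat(¬r) with every successor in Z. Already a fixed point.
Sat(A[¬r U recv]) = {q0, q2, q4, q5, q6, q7, q8}
E[recv U A[¬r U recv]]: least fixpoint, start Z0 = Sat(A[¬r U recv]) = {q0, q2, q4, q5, q6, q7, q8}, add states in Sat(recv) with some successor in Z. Already a fixed point.
Sat(E[recv U A[¬r U recv]]) = {q0, q2, q4, q5, q6, q7, q8}

{q0, q2, q4, q5, q6, q7, q8}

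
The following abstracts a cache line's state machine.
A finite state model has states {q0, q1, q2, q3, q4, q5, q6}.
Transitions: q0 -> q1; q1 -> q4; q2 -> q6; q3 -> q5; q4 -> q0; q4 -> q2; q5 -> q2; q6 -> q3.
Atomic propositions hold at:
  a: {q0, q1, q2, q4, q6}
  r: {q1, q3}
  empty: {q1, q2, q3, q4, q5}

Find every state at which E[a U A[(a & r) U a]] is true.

Sat(a & r) = {q1}
A[(a & r) U a]: least fixpoint, start Z0 = Sat(a) = {q0, q1, q2, q4, q6}, add states in Sat(a & r) with every successor in Z. Already a fixed point.
Sat(A[(a & r) U a]) = {q0, q1, q2, q4, q6}
E[a U A[(a & r) U a]]: least fixpoint, start Z0 = Sat(A[(a & r) U a]) = {q0, q1, q2, q4, q6}, add states in Sat(a) with some successor in Z. Already a fixed point.
Sat(E[a U A[(a & r) U a]]) = {q0, q1, q2, q4, q6}

{q0, q1, q2, q4, q6}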